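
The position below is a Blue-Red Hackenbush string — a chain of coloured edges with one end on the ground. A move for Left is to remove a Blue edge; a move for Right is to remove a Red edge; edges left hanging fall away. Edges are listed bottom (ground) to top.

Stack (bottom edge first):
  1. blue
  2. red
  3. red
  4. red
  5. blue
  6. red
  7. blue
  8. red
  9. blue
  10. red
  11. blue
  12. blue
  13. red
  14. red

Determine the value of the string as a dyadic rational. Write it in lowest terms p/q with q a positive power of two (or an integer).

Prefix values for blue red red red blue red blue red blue red blue blue red red via {L|R} + simplicity:
b: Left { 0 }, Right { — } = simplest 1
br: Left { 0 }, Right { 1 } = simplest 1/2
brr: Left { 0 }, Right { 1/2; 1 } = simplest 1/4
brrr: Left { 0 }, Right { 1/4; 1/2; 1 } = simplest 1/8
brrrb: Left { 0; 1/8 }, Right { 1/4; 1/2; 1 } = simplest 3/16
brrrbr: Left { 0; 1/8 }, Right { 3/16; 1/4; 1/2; 1 } = simplest 5/32
brrrbrb: Left { 0; 1/8; 5/32 }, Right { 3/16; 1/4; 1/2; 1 } = simplest 11/64
brrrbrbr: Left { 0; 1/8; 5/32 }, Right { 11/64; 3/16; 1/4; 1/2; 1 } = simplest 21/128
brrrbrbrb: Left { 0; 1/8; 5/32; 21/128 }, Right { 11/64; 3/16; 1/4; 1/2; 1 } = simplest 43/256
brrrbrbrbr: Left { 0; 1/8; 5/32; 21/128 }, Right { 43/256; 11/64; 3/16; 1/4; 1/2; 1 } = simplest 85/512
brrrbrbrbrb: Left { 0; 1/8; 5/32; 21/128; 85/512 }, Right { 43/256; 11/64; 3/16; 1/4; 1/2; 1 } = simplest 171/1024
brrrbrbrbrbb: Left { 0; 1/8; 5/32; 21/128; 85/512; 171/1024 }, Right { 43/256; 11/64; 3/16; 1/4; 1/2; 1 } = simplest 343/2048
brrrbrbrbrbbr: Left { 0; 1/8; 5/32; 21/128; 85/512; 171/1024 }, Right { 343/2048; 43/256; 11/64; 3/16; 1/4; 1/2; 1 } = simplest 685/4096
brrrbrbrbrbbrr: Left { 0; 1/8; 5/32; 21/128; 85/512; 171/1024 }, Right { 685/4096; 343/2048; 43/256; 11/64; 3/16; 1/4; 1/2; 1 } = simplest 1369/8192

1369/8192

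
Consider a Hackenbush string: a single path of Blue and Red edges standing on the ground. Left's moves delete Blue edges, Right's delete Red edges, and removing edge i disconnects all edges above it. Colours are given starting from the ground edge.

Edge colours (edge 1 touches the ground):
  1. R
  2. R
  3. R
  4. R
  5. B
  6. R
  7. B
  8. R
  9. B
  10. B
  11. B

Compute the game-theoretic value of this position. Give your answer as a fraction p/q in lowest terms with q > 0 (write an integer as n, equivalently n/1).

-465/128

edge 1 of 11 (R): { · | 0 } so -1
edge 2 of 11 (R): { · | -1, 0 } so -2
edge 3 of 11 (R): { · | -2, -1, 0 } so -3
edge 4 of 11 (R): { · | -3, -2, -1, 0 } so -4
edge 5 of 11 (B): { -4 | -3, -2, -1, 0 } so -7/2
edge 6 of 11 (R): { -4 | -7/2, -3, -2, -1, 0 } so -15/4
edge 7 of 11 (B): { -4, -15/4 | -7/2, -3, -2, -1, 0 } so -29/8
edge 8 of 11 (R): { -4, -15/4 | -29/8, -7/2, -3, -2, -1, 0 } so -59/16
edge 9 of 11 (B): { -4, -15/4, -59/16 | -29/8, -7/2, -3, -2, -1, 0 } so -117/32
edge 10 of 11 (B): { -4, -15/4, -59/16, -117/32 | -29/8, -7/2, -3, -2, -1, 0 } so -233/64
edge 11 of 11 (B): { -4, -15/4, -59/16, -117/32, -233/64 | -29/8, -7/2, -3, -2, -1, 0 } so -465/128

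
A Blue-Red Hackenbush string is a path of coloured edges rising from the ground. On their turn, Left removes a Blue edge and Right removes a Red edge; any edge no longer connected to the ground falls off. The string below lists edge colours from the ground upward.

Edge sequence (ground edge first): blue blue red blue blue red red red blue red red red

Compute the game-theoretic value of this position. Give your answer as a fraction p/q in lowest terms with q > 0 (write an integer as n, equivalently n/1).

1809/1024

Recurse on prefixes of the 12-edge string blue blue red blue blue red red red blue red red red:
step 1: add blue to get b; options L={ 0 } R={ — } => 1
step 2: add blue to get bb; options L={ 0; 1 } R={ — } => 2
step 3: add red to get bbr; options L={ 0; 1 } R={ 2 } => 3/2
step 4: add blue to get bbrb; options L={ 0; 1; 3/2 } R={ 2 } => 7/4
step 5: add blue to get bbrbb; options L={ 0; 1; 3/2; 7/4 } R={ 2 } => 15/8
step 6: add red to get bbrbbr; options L={ 0; 1; 3/2; 7/4 } R={ 15/8; 2 } => 29/16
step 7: add red to get bbrbbrr; options L={ 0; 1; 3/2; 7/4 } R={ 29/16; 15/8; 2 } => 57/32
step 8: add red to get bbrbbrrr; options L={ 0; 1; 3/2; 7/4 } R={ 57/32; 29/16; 15/8; 2 } => 113/64
step 9: add blue to get bbrbbrrrb; options L={ 0; 1; 3/2; 7/4; 113/64 } R={ 57/32; 29/16; 15/8; 2 } => 227/128
step 10: add red to get bbrbbrrrbr; options L={ 0; 1; 3/2; 7/4; 113/64 } R={ 227/128; 57/32; 29/16; 15/8; 2 } => 453/256
step 11: add red to get bbrbbrrrbrr; options L={ 0; 1; 3/2; 7/4; 113/64 } R={ 453/256; 227/128; 57/32; 29/16; 15/8; 2 } => 905/512
step 12: add red to get bbrbbrrrbrrr; options L={ 0; 1; 3/2; 7/4; 113/64 } R={ 905/512; 453/256; 227/128; 57/32; 29/16; 15/8; 2 } => 1809/1024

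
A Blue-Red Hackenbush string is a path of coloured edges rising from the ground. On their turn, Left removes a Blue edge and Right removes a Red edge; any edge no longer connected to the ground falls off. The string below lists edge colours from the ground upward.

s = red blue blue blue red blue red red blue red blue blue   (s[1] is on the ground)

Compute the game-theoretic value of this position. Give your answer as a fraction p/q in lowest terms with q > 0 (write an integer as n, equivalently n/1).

Build v(s[:k]) for k = 1..12, string s = red blue blue blue red blue red red blue red blue blue.
step 1: add red to get r; options L={ · } R={ 0 } gives -1
step 2: add blue to get rb; options L={ -1 } R={ 0 } gives -1/2
step 3: add blue to get rbb; options L={ -1 -1/2 } R={ 0 } gives -1/4
step 4: add blue to get rbbb; options L={ -1 -1/2 -1/4 } R={ 0 } gives -1/8
step 5: add red to get rbbbr; options L={ -1 -1/2 -1/4 } R={ -1/8 0 } gives -3/16
step 6: add blue to get rbbbrb; options L={ -1 -1/2 -1/4 -3/16 } R={ -1/8 0 } gives -5/32
step 7: add red to get rbbbrbr; options L={ -1 -1/2 -1/4 -3/16 } R={ -5/32 -1/8 0 } gives -11/64
step 8: add red to get rbbbrbrr; options L={ -1 -1/2 -1/4 -3/16 } R={ -11/64 -5/32 -1/8 0 } gives -23/128
step 9: add blue to get rbbbrbrrb; options L={ -1 -1/2 -1/4 -3/16 -23/128 } R={ -11/64 -5/32 -1/8 0 } gives -45/256
step 10: add red to get rbbbrbrrbr; options L={ -1 -1/2 -1/4 -3/16 -23/128 } R={ -45/256 -11/64 -5/32 -1/8 0 } gives -91/512
step 11: add blue to get rbbbrbrrbrb; options L={ -1 -1/2 -1/4 -3/16 -23/128 -91/512 } R={ -45/256 -11/64 -5/32 -1/8 0 } gives -181/1024
step 12: add blue to get rbbbrbrrbrbb; options L={ -1 -1/2 -1/4 -3/16 -23/128 -91/512 -181/1024 } R={ -45/256 -11/64 -5/32 -1/8 0 } gives -361/2048

-361/2048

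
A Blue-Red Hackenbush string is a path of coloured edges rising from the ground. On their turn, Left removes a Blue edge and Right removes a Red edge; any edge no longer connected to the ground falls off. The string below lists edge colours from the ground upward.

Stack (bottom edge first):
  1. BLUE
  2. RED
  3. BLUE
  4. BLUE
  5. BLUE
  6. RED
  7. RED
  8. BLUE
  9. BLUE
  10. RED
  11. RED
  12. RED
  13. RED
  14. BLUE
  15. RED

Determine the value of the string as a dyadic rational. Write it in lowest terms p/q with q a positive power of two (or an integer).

14725/16384

val(B) = { 0 |  } so 1
val(BR) = { 0 | 1 } so 1/2
val(BRB) = { 0, 1/2 | 1 } so 3/4
val(BRBB) = { 0, 1/2, 3/4 | 1 } so 7/8
val(BRBBB) = { 0, 1/2, 3/4, 7/8 | 1 } so 15/16
val(BRBBBR) = { 0, 1/2, 3/4, 7/8 | 15/16, 1 } so 29/32
val(BRBBBRR) = { 0, 1/2, 3/4, 7/8 | 29/32, 15/16, 1 } so 57/64
val(BRBBBRRB) = { 0, 1/2, 3/4, 7/8, 57/64 | 29/32, 15/16, 1 } so 115/128
val(BRBBBRRBB) = { 0, 1/2, 3/4, 7/8, 57/64, 115/128 | 29/32, 15/16, 1 } so 231/256
val(BRBBBRRBBR) = { 0, 1/2, 3/4, 7/8, 57/64, 115/128 | 231/256, 29/32, 15/16, 1 } so 461/512
val(BRBBBRRBBRR) = { 0, 1/2, 3/4, 7/8, 57/64, 115/128 | 461/512, 231/256, 29/32, 15/16, 1 } so 921/1024
val(BRBBBRRBBRRR) = { 0, 1/2, 3/4, 7/8, 57/64, 115/128 | 921/1024, 461/512, 231/256, 29/32, 15/16, 1 } so 1841/2048
val(BRBBBRRBBRRRR) = { 0, 1/2, 3/4, 7/8, 57/64, 115/128 | 1841/2048, 921/1024, 461/512, 231/256, 29/32, 15/16, 1 } so 3681/4096
val(BRBBBRRBBRRRRB) = { 0, 1/2, 3/4, 7/8, 57/64, 115/128, 3681/4096 | 1841/2048, 921/1024, 461/512, 231/256, 29/32, 15/16, 1 } so 7363/8192
val(BRBBBRRBBRRRRBR) = { 0, 1/2, 3/4, 7/8, 57/64, 115/128, 3681/4096 | 7363/8192, 1841/2048, 921/1024, 461/512, 231/256, 29/32, 15/16, 1 } so 14725/16384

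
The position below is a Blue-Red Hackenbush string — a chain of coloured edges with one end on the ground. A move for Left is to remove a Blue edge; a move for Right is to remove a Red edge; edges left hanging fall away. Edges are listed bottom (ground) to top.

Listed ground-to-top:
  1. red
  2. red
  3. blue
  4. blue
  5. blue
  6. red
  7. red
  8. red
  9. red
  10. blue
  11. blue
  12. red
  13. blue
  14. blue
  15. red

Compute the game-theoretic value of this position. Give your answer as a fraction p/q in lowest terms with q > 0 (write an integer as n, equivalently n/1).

-10131/8192

r: Left { — }, Right { 0 } gives simplest -1
rr: Left { — }, Right { -1 0 } gives simplest -2
rrb: Left { -2 }, Right { -1 0 } gives simplest -3/2
rrbb: Left { -2 -3/2 }, Right { -1 0 } gives simplest -5/4
rrbbb: Left { -2 -3/2 -5/4 }, Right { -1 0 } gives simplest -9/8
rrbbbr: Left { -2 -3/2 -5/4 }, Right { -9/8 -1 0 } gives simplest -19/16
rrbbbrr: Left { -2 -3/2 -5/4 }, Right { -19/16 -9/8 -1 0 } gives simplest -39/32
rrbbbrrr: Left { -2 -3/2 -5/4 }, Right { -39/32 -19/16 -9/8 -1 0 } gives simplest -79/64
rrbbbrrrr: Left { -2 -3/2 -5/4 }, Right { -79/64 -39/32 -19/16 -9/8 -1 0 } gives simplest -159/128
rrbbbrrrrb: Left { -2 -3/2 -5/4 -159/128 }, Right { -79/64 -39/32 -19/16 -9/8 -1 0 } gives simplest -317/256
rrbbbrrrrbb: Left { -2 -3/2 -5/4 -159/128 -317/256 }, Right { -79/64 -39/32 -19/16 -9/8 -1 0 } gives simplest -633/512
rrbbbrrrrbbr: Left { -2 -3/2 -5/4 -159/128 -317/256 }, Right { -633/512 -79/64 -39/32 -19/16 -9/8 -1 0 } gives simplest -1267/1024
rrbbbrrrrbbrb: Left { -2 -3/2 -5/4 -159/128 -317/256 -1267/1024 }, Right { -633/512 -79/64 -39/32 -19/16 -9/8 -1 0 } gives simplest -2533/2048
rrbbbrrrrbbrbb: Left { -2 -3/2 -5/4 -159/128 -317/256 -1267/1024 -2533/2048 }, Right { -633/512 -79/64 -39/32 -19/16 -9/8 -1 0 } gives simplest -5065/4096
rrbbbrrrrbbrbbr: Left { -2 -3/2 -5/4 -159/128 -317/256 -1267/1024 -2533/2048 }, Right { -5065/4096 -633/512 -79/64 -39/32 -19/16 -9/8 -1 0 } gives simplest -10131/8192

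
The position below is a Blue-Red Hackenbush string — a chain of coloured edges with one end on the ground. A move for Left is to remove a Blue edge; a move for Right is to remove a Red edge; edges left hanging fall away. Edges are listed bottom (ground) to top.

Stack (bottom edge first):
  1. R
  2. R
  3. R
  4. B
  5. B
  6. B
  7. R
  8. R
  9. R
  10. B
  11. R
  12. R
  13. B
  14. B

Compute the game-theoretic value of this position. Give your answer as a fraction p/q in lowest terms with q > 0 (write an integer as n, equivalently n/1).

-4569/2048

Prefix values for R R R B B B R R R B R R B B via {L|R} + simplicity:
g_1 [R]  L=[·]  R=[0]  => -1
g_2 [RR]  L=[·]  R=[-1 0]  => -2
g_3 [RRR]  L=[·]  R=[-2 -1 0]  => -3
g_4 [RRRB]  L=[-3]  R=[-2 -1 0]  => -5/2
g_5 [RRRBB]  L=[-3 -5/2]  R=[-2 -1 0]  => -9/4
g_6 [RRRBBB]  L=[-3 -5/2 -9/4]  R=[-2 -1 0]  => -17/8
g_7 [RRRBBBR]  L=[-3 -5/2 -9/4]  R=[-17/8 -2 -1 0]  => -35/16
g_8 [RRRBBBRR]  L=[-3 -5/2 -9/4]  R=[-35/16 -17/8 -2 -1 0]  => -71/32
g_9 [RRRBBBRRR]  L=[-3 -5/2 -9/4]  R=[-71/32 -35/16 -17/8 -2 -1 0]  => -143/64
g_10 [RRRBBBRRRB]  L=[-3 -5/2 -9/4 -143/64]  R=[-71/32 -35/16 -17/8 -2 -1 0]  => -285/128
g_11 [RRRBBBRRRBR]  L=[-3 -5/2 -9/4 -143/64]  R=[-285/128 -71/32 -35/16 -17/8 -2 -1 0]  => -571/256
g_12 [RRRBBBRRRBRR]  L=[-3 -5/2 -9/4 -143/64]  R=[-571/256 -285/128 -71/32 -35/16 -17/8 -2 -1 0]  => -1143/512
g_13 [RRRBBBRRRBRRB]  L=[-3 -5/2 -9/4 -143/64 -1143/512]  R=[-571/256 -285/128 -71/32 -35/16 -17/8 -2 -1 0]  => -2285/1024
g_14 [RRRBBBRRRBRRBB]  L=[-3 -5/2 -9/4 -143/64 -1143/512 -2285/1024]  R=[-571/256 -285/128 -71/32 -35/16 -17/8 -2 -1 0]  => -4569/2048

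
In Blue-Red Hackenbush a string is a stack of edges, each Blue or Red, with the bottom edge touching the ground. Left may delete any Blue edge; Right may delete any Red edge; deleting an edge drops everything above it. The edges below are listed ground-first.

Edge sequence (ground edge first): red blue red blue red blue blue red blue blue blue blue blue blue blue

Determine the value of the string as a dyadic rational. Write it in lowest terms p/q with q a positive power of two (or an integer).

Recurse on prefixes of the 15-edge string red blue red blue red blue blue red blue blue blue blue blue blue blue:
edge 1 of 15 (red): { ∅ | 0 } gives -1
edge 2 of 15 (blue): { -1 | 0 } gives -1/2
edge 3 of 15 (red): { -1 | -1/2, 0 } gives -3/4
edge 4 of 15 (blue): { -1, -3/4 | -1/2, 0 } gives -5/8
edge 5 of 15 (red): { -1, -3/4 | -5/8, -1/2, 0 } gives -11/16
edge 6 of 15 (blue): { -1, -3/4, -11/16 | -5/8, -1/2, 0 } gives -21/32
edge 7 of 15 (blue): { -1, -3/4, -11/16, -21/32 | -5/8, -1/2, 0 } gives -41/64
edge 8 of 15 (red): { -1, -3/4, -11/16, -21/32 | -41/64, -5/8, -1/2, 0 } gives -83/128
edge 9 of 15 (blue): { -1, -3/4, -11/16, -21/32, -83/128 | -41/64, -5/8, -1/2, 0 } gives -165/256
edge 10 of 15 (blue): { -1, -3/4, -11/16, -21/32, -83/128, -165/256 | -41/64, -5/8, -1/2, 0 } gives -329/512
edge 11 of 15 (blue): { -1, -3/4, -11/16, -21/32, -83/128, -165/256, -329/512 | -41/64, -5/8, -1/2, 0 } gives -657/1024
edge 12 of 15 (blue): { -1, -3/4, -11/16, -21/32, -83/128, -165/256, -329/512, -657/1024 | -41/64, -5/8, -1/2, 0 } gives -1313/2048
edge 13 of 15 (blue): { -1, -3/4, -11/16, -21/32, -83/128, -165/256, -329/512, -657/1024, -1313/2048 | -41/64, -5/8, -1/2, 0 } gives -2625/4096
edge 14 of 15 (blue): { -1, -3/4, -11/16, -21/32, -83/128, -165/256, -329/512, -657/1024, -1313/2048, -2625/4096 | -41/64, -5/8, -1/2, 0 } gives -5249/8192
edge 15 of 15 (blue): { -1, -3/4, -11/16, -21/32, -83/128, -165/256, -329/512, -657/1024, -1313/2048, -2625/4096, -5249/8192 | -41/64, -5/8, -1/2, 0 } gives -10497/16384

-10497/16384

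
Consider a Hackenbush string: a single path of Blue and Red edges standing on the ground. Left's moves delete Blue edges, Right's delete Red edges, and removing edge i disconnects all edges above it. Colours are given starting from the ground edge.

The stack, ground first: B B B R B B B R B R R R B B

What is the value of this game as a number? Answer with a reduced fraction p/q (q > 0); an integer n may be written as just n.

5959/2048

Build v(s[:k]) for k = 1..14, string s = B B B R B B B R B R R R B B.
edge 1 of 14 (B): { 0 | (no moves) } -> 1
edge 2 of 14 (B): { 0, 1 | (no moves) } -> 2
edge 3 of 14 (B): { 0, 1, 2 | (no moves) } -> 3
edge 4 of 14 (R): { 0, 1, 2 | 3 } -> 5/2
edge 5 of 14 (B): { 0, 1, 2, 5/2 | 3 } -> 11/4
edge 6 of 14 (B): { 0, 1, 2, 5/2, 11/4 | 3 } -> 23/8
edge 7 of 14 (B): { 0, 1, 2, 5/2, 11/4, 23/8 | 3 } -> 47/16
edge 8 of 14 (R): { 0, 1, 2, 5/2, 11/4, 23/8 | 47/16, 3 } -> 93/32
edge 9 of 14 (B): { 0, 1, 2, 5/2, 11/4, 23/8, 93/32 | 47/16, 3 } -> 187/64
edge 10 of 14 (R): { 0, 1, 2, 5/2, 11/4, 23/8, 93/32 | 187/64, 47/16, 3 } -> 373/128
edge 11 of 14 (R): { 0, 1, 2, 5/2, 11/4, 23/8, 93/32 | 373/128, 187/64, 47/16, 3 } -> 745/256
edge 12 of 14 (R): { 0, 1, 2, 5/2, 11/4, 23/8, 93/32 | 745/256, 373/128, 187/64, 47/16, 3 } -> 1489/512
edge 13 of 14 (B): { 0, 1, 2, 5/2, 11/4, 23/8, 93/32, 1489/512 | 745/256, 373/128, 187/64, 47/16, 3 } -> 2979/1024
edge 14 of 14 (B): { 0, 1, 2, 5/2, 11/4, 23/8, 93/32, 1489/512, 2979/1024 | 745/256, 373/128, 187/64, 47/16, 3 } -> 5959/2048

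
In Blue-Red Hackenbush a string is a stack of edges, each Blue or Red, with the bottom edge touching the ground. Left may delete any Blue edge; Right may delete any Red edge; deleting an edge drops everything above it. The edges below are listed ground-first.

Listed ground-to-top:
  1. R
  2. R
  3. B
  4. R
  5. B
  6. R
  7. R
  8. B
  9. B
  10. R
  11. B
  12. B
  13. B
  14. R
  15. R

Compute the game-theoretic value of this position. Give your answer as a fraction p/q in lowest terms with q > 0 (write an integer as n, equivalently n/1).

-13895/8192

value_1 [R]  L=[none]  R=[0]  ⇒ -1
value_2 [RR]  L=[none]  R=[-1 0]  ⇒ -2
value_3 [RRB]  L=[-2]  R=[-1 0]  ⇒ -3/2
value_4 [RRBR]  L=[-2]  R=[-3/2 -1 0]  ⇒ -7/4
value_5 [RRBRB]  L=[-2 -7/4]  R=[-3/2 -1 0]  ⇒ -13/8
value_6 [RRBRBR]  L=[-2 -7/4]  R=[-13/8 -3/2 -1 0]  ⇒ -27/16
value_7 [RRBRBRR]  L=[-2 -7/4]  R=[-27/16 -13/8 -3/2 -1 0]  ⇒ -55/32
value_8 [RRBRBRRB]  L=[-2 -7/4 -55/32]  R=[-27/16 -13/8 -3/2 -1 0]  ⇒ -109/64
value_9 [RRBRBRRBB]  L=[-2 -7/4 -55/32 -109/64]  R=[-27/16 -13/8 -3/2 -1 0]  ⇒ -217/128
value_10 [RRBRBRRBBR]  L=[-2 -7/4 -55/32 -109/64]  R=[-217/128 -27/16 -13/8 -3/2 -1 0]  ⇒ -435/256
value_11 [RRBRBRRBBRB]  L=[-2 -7/4 -55/32 -109/64 -435/256]  R=[-217/128 -27/16 -13/8 -3/2 -1 0]  ⇒ -869/512
value_12 [RRBRBRRBBRBB]  L=[-2 -7/4 -55/32 -109/64 -435/256 -869/512]  R=[-217/128 -27/16 -13/8 -3/2 -1 0]  ⇒ -1737/1024
value_13 [RRBRBRRBBRBBB]  L=[-2 -7/4 -55/32 -109/64 -435/256 -869/512 -1737/1024]  R=[-217/128 -27/16 -13/8 -3/2 -1 0]  ⇒ -3473/2048
value_14 [RRBRBRRBBRBBBR]  L=[-2 -7/4 -55/32 -109/64 -435/256 -869/512 -1737/1024]  R=[-3473/2048 -217/128 -27/16 -13/8 -3/2 -1 0]  ⇒ -6947/4096
value_15 [RRBRBRRBBRBBBRR]  L=[-2 -7/4 -55/32 -109/64 -435/256 -869/512 -1737/1024]  R=[-6947/4096 -3473/2048 -217/128 -27/16 -13/8 -3/2 -1 0]  ⇒ -13895/8192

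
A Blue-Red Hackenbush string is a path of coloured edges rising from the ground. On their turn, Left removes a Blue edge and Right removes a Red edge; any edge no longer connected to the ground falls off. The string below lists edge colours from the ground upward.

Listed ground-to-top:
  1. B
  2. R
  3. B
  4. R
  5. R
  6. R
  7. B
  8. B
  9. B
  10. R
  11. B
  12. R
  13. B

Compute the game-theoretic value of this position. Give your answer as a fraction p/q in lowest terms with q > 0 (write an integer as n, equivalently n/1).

2283/4096

g_1 [B]  L=[0]  R=[(no moves)]  ⇒ 1
g_2 [BR]  L=[0]  R=[1]  ⇒ 1/2
g_3 [BRB]  L=[0,1/2]  R=[1]  ⇒ 3/4
g_4 [BRBR]  L=[0,1/2]  R=[3/4,1]  ⇒ 5/8
g_5 [BRBRR]  L=[0,1/2]  R=[5/8,3/4,1]  ⇒ 9/16
g_6 [BRBRRR]  L=[0,1/2]  R=[9/16,5/8,3/4,1]  ⇒ 17/32
g_7 [BRBRRRB]  L=[0,1/2,17/32]  R=[9/16,5/8,3/4,1]  ⇒ 35/64
g_8 [BRBRRRBB]  L=[0,1/2,17/32,35/64]  R=[9/16,5/8,3/4,1]  ⇒ 71/128
g_9 [BRBRRRBBB]  L=[0,1/2,17/32,35/64,71/128]  R=[9/16,5/8,3/4,1]  ⇒ 143/256
g_10 [BRBRRRBBBR]  L=[0,1/2,17/32,35/64,71/128]  R=[143/256,9/16,5/8,3/4,1]  ⇒ 285/512
g_11 [BRBRRRBBBRB]  L=[0,1/2,17/32,35/64,71/128,285/512]  R=[143/256,9/16,5/8,3/4,1]  ⇒ 571/1024
g_12 [BRBRRRBBBRBR]  L=[0,1/2,17/32,35/64,71/128,285/512]  R=[571/1024,143/256,9/16,5/8,3/4,1]  ⇒ 1141/2048
g_13 [BRBRRRBBBRBRB]  L=[0,1/2,17/32,35/64,71/128,285/512,1141/2048]  R=[571/1024,143/256,9/16,5/8,3/4,1]  ⇒ 2283/4096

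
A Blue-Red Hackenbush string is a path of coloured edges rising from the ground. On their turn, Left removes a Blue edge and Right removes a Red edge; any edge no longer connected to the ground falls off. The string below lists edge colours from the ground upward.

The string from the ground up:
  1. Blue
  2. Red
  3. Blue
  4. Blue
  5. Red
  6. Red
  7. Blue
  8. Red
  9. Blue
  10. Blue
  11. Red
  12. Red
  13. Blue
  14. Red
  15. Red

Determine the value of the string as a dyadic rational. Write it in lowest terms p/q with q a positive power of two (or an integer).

1 of 15 · B · max L 0 · min R +∞ => 1
2 of 15 · BR · max L 0 · min R 1 => 1/2
3 of 15 · BRB · max L 1/2 · min R 1 => 3/4
4 of 15 · BRBB · max L 3/4 · min R 1 => 7/8
5 of 15 · BRBBR · max L 3/4 · min R 7/8 => 13/16
6 of 15 · BRBBRR · max L 3/4 · min R 13/16 => 25/32
7 of 15 · BRBBRRB · max L 25/32 · min R 13/16 => 51/64
8 of 15 · BRBBRRBR · max L 25/32 · min R 51/64 => 101/128
9 of 15 · BRBBRRBRB · max L 101/128 · min R 51/64 => 203/256
10 of 15 · BRBBRRBRBB · max L 203/256 · min R 51/64 => 407/512
11 of 15 · BRBBRRBRBBR · max L 203/256 · min R 407/512 => 813/1024
12 of 15 · BRBBRRBRBBRR · max L 203/256 · min R 813/1024 => 1625/2048
13 of 15 · BRBBRRBRBBRRB · max L 1625/2048 · min R 813/1024 => 3251/4096
14 of 15 · BRBBRRBRBBRRBR · max L 1625/2048 · min R 3251/4096 => 6501/8192
15 of 15 · BRBBRRBRBBRRBRR · max L 1625/2048 · min R 6501/8192 => 13001/16384

13001/16384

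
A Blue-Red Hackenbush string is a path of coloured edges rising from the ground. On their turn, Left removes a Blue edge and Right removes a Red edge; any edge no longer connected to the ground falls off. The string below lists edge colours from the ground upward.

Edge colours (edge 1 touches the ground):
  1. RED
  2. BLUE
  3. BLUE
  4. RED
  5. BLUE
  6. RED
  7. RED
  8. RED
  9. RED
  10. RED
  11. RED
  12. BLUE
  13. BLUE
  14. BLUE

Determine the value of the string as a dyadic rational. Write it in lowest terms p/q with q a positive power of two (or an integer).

-3057/8192

Recurse on prefixes of the 14-edge string RED BLUE BLUE RED BLUE RED RED RED RED RED RED BLUE BLUE BLUE:
1 of 14 · R · max L −∞ · min R 0 — -1
2 of 14 · RB · max L -1 · min R 0 — -1/2
3 of 14 · RBB · max L -1/2 · min R 0 — -1/4
4 of 14 · RBBR · max L -1/2 · min R -1/4 — -3/8
5 of 14 · RBBRB · max L -3/8 · min R -1/4 — -5/16
6 of 14 · RBBRBR · max L -3/8 · min R -5/16 — -11/32
7 of 14 · RBBRBRR · max L -3/8 · min R -11/32 — -23/64
8 of 14 · RBBRBRRR · max L -3/8 · min R -23/64 — -47/128
9 of 14 · RBBRBRRRR · max L -3/8 · min R -47/128 — -95/256
10 of 14 · RBBRBRRRRR · max L -3/8 · min R -95/256 — -191/512
11 of 14 · RBBRBRRRRRR · max L -3/8 · min R -191/512 — -383/1024
12 of 14 · RBBRBRRRRRRB · max L -383/1024 · min R -191/512 — -765/2048
13 of 14 · RBBRBRRRRRRBB · max L -765/2048 · min R -191/512 — -1529/4096
14 of 14 · RBBRBRRRRRRBBB · max L -1529/4096 · min R -191/512 — -3057/8192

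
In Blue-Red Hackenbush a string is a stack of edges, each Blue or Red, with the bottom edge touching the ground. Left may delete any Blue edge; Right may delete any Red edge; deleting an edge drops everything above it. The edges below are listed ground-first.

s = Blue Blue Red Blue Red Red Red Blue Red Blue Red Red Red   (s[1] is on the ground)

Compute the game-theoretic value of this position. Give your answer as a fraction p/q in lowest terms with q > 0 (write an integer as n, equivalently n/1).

3153/2048

Prefix values for Blue Blue Red Blue Red Red Red Blue Red Blue Red Red Red via {L|R} + simplicity:
step 1: add Blue to get B; options L={ 0 } R={ — } → 1
step 2: add Blue to get BB; options L={ 0,1 } R={ — } → 2
step 3: add Red to get BBR; options L={ 0,1 } R={ 2 } → 3/2
step 4: add Blue to get BBRB; options L={ 0,1,3/2 } R={ 2 } → 7/4
step 5: add Red to get BBRBR; options L={ 0,1,3/2 } R={ 7/4,2 } → 13/8
step 6: add Red to get BBRBRR; options L={ 0,1,3/2 } R={ 13/8,7/4,2 } → 25/16
step 7: add Red to get BBRBRRR; options L={ 0,1,3/2 } R={ 25/16,13/8,7/4,2 } → 49/32
step 8: add Blue to get BBRBRRRB; options L={ 0,1,3/2,49/32 } R={ 25/16,13/8,7/4,2 } → 99/64
step 9: add Red to get BBRBRRRBR; options L={ 0,1,3/2,49/32 } R={ 99/64,25/16,13/8,7/4,2 } → 197/128
step 10: add Blue to get BBRBRRRBRB; options L={ 0,1,3/2,49/32,197/128 } R={ 99/64,25/16,13/8,7/4,2 } → 395/256
step 11: add Red to get BBRBRRRBRBR; options L={ 0,1,3/2,49/32,197/128 } R={ 395/256,99/64,25/16,13/8,7/4,2 } → 789/512
step 12: add Red to get BBRBRRRBRBRR; options L={ 0,1,3/2,49/32,197/128 } R={ 789/512,395/256,99/64,25/16,13/8,7/4,2 } → 1577/1024
step 13: add Red to get BBRBRRRBRBRRR; options L={ 0,1,3/2,49/32,197/128 } R={ 1577/1024,789/512,395/256,99/64,25/16,13/8,7/4,2 } → 3153/2048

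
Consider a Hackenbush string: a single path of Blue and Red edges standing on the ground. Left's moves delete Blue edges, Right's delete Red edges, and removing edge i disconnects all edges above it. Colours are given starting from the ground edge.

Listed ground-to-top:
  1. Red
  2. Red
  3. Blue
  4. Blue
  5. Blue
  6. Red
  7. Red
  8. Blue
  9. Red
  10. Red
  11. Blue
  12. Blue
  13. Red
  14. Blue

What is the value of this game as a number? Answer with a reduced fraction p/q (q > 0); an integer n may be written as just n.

Build value(s[:k]) for k = 1..14, string s = Red Red Blue Blue Blue Red Red Blue Red Red Blue Blue Red Blue.
edge 1 of 14 (Red): { · | 0 } = -1
edge 2 of 14 (Red): { · | -1,0 } = -2
edge 3 of 14 (Blue): { -2 | -1,0 } = -3/2
edge 4 of 14 (Blue): { -2,-3/2 | -1,0 } = -5/4
edge 5 of 14 (Blue): { -2,-3/2,-5/4 | -1,0 } = -9/8
edge 6 of 14 (Red): { -2,-3/2,-5/4 | -9/8,-1,0 } = -19/16
edge 7 of 14 (Red): { -2,-3/2,-5/4 | -19/16,-9/8,-1,0 } = -39/32
edge 8 of 14 (Blue): { -2,-3/2,-5/4,-39/32 | -19/16,-9/8,-1,0 } = -77/64
edge 9 of 14 (Red): { -2,-3/2,-5/4,-39/32 | -77/64,-19/16,-9/8,-1,0 } = -155/128
edge 10 of 14 (Red): { -2,-3/2,-5/4,-39/32 | -155/128,-77/64,-19/16,-9/8,-1,0 } = -311/256
edge 11 of 14 (Blue): { -2,-3/2,-5/4,-39/32,-311/256 | -155/128,-77/64,-19/16,-9/8,-1,0 } = -621/512
edge 12 of 14 (Blue): { -2,-3/2,-5/4,-39/32,-311/256,-621/512 | -155/128,-77/64,-19/16,-9/8,-1,0 } = -1241/1024
edge 13 of 14 (Red): { -2,-3/2,-5/4,-39/32,-311/256,-621/512 | -1241/1024,-155/128,-77/64,-19/16,-9/8,-1,0 } = -2483/2048
edge 14 of 14 (Blue): { -2,-3/2,-5/4,-39/32,-311/256,-621/512,-2483/2048 | -1241/1024,-155/128,-77/64,-19/16,-9/8,-1,0 } = -4965/4096

-4965/4096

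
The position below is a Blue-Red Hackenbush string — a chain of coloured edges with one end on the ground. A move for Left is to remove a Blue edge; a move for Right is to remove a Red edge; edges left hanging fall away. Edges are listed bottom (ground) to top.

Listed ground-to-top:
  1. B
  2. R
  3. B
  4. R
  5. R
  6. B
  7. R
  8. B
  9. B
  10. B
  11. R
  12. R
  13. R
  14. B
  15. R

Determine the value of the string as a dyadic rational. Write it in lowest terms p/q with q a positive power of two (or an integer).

1 of 15 · B · max L 0 · min R +∞ = 1
2 of 15 · BR · max L 0 · min R 1 = 1/2
3 of 15 · BRB · max L 1/2 · min R 1 = 3/4
4 of 15 · BRBR · max L 1/2 · min R 3/4 = 5/8
5 of 15 · BRBRR · max L 1/2 · min R 5/8 = 9/16
6 of 15 · BRBRRB · max L 9/16 · min R 5/8 = 19/32
7 of 15 · BRBRRBR · max L 9/16 · min R 19/32 = 37/64
8 of 15 · BRBRRBRB · max L 37/64 · min R 19/32 = 75/128
9 of 15 · BRBRRBRBB · max L 75/128 · min R 19/32 = 151/256
10 of 15 · BRBRRBRBBB · max L 151/256 · min R 19/32 = 303/512
11 of 15 · BRBRRBRBBBR · max L 151/256 · min R 303/512 = 605/1024
12 of 15 · BRBRRBRBBBRR · max L 151/256 · min R 605/1024 = 1209/2048
13 of 15 · BRBRRBRBBBRRR · max L 151/256 · min R 1209/2048 = 2417/4096
14 of 15 · BRBRRBRBBBRRRB · max L 2417/4096 · min R 1209/2048 = 4835/8192
15 of 15 · BRBRRBRBBBRRRBR · max L 2417/4096 · min R 4835/8192 = 9669/16384

9669/16384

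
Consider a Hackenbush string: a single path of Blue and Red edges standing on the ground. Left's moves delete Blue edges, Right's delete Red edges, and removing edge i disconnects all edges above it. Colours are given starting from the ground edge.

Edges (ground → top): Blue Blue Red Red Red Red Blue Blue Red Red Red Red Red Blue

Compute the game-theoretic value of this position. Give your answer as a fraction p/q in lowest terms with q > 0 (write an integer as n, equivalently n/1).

edge 1 of 14 (Blue): { 0 | (no moves) } gives 1
edge 2 of 14 (Blue): { 0,1 | (no moves) } gives 2
edge 3 of 14 (Red): { 0,1 | 2 } gives 3/2
edge 4 of 14 (Red): { 0,1 | 3/2,2 } gives 5/4
edge 5 of 14 (Red): { 0,1 | 5/4,3/2,2 } gives 9/8
edge 6 of 14 (Red): { 0,1 | 9/8,5/4,3/2,2 } gives 17/16
edge 7 of 14 (Blue): { 0,1,17/16 | 9/8,5/4,3/2,2 } gives 35/32
edge 8 of 14 (Blue): { 0,1,17/16,35/32 | 9/8,5/4,3/2,2 } gives 71/64
edge 9 of 14 (Red): { 0,1,17/16,35/32 | 71/64,9/8,5/4,3/2,2 } gives 141/128
edge 10 of 14 (Red): { 0,1,17/16,35/32 | 141/128,71/64,9/8,5/4,3/2,2 } gives 281/256
edge 11 of 14 (Red): { 0,1,17/16,35/32 | 281/256,141/128,71/64,9/8,5/4,3/2,2 } gives 561/512
edge 12 of 14 (Red): { 0,1,17/16,35/32 | 561/512,281/256,141/128,71/64,9/8,5/4,3/2,2 } gives 1121/1024
edge 13 of 14 (Red): { 0,1,17/16,35/32 | 1121/1024,561/512,281/256,141/128,71/64,9/8,5/4,3/2,2 } gives 2241/2048
edge 14 of 14 (Blue): { 0,1,17/16,35/32,2241/2048 | 1121/1024,561/512,281/256,141/128,71/64,9/8,5/4,3/2,2 } gives 4483/4096

4483/4096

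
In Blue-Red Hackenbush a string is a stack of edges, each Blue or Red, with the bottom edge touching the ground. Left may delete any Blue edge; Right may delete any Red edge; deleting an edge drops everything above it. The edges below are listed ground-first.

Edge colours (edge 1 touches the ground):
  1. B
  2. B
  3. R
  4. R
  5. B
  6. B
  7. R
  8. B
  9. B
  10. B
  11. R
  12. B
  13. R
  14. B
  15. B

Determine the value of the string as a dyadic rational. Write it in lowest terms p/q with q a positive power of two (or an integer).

11735/8192

1 of 15 · B · max L 0 · min R +∞ gives 1
2 of 15 · BB · max L 1 · min R +∞ gives 2
3 of 15 · BBR · max L 1 · min R 2 gives 3/2
4 of 15 · BBRR · max L 1 · min R 3/2 gives 5/4
5 of 15 · BBRRB · max L 5/4 · min R 3/2 gives 11/8
6 of 15 · BBRRBB · max L 11/8 · min R 3/2 gives 23/16
7 of 15 · BBRRBBR · max L 11/8 · min R 23/16 gives 45/32
8 of 15 · BBRRBBRB · max L 45/32 · min R 23/16 gives 91/64
9 of 15 · BBRRBBRBB · max L 91/64 · min R 23/16 gives 183/128
10 of 15 · BBRRBBRBBB · max L 183/128 · min R 23/16 gives 367/256
11 of 15 · BBRRBBRBBBR · max L 183/128 · min R 367/256 gives 733/512
12 of 15 · BBRRBBRBBBRB · max L 733/512 · min R 367/256 gives 1467/1024
13 of 15 · BBRRBBRBBBRBR · max L 733/512 · min R 1467/1024 gives 2933/2048
14 of 15 · BBRRBBRBBBRBRB · max L 2933/2048 · min R 1467/1024 gives 5867/4096
15 of 15 · BBRRBBRBBBRBRBB · max L 5867/4096 · min R 1467/1024 gives 11735/8192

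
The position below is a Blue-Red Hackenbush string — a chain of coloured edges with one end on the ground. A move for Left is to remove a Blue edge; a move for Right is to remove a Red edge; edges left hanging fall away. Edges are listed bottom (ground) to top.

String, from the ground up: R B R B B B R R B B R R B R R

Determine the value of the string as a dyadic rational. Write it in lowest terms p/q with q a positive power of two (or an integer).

Build v(s[:k]) for k = 1..15, string s = R B R B B B R R B B R R B R R.
v_1 [R]  L=[·]  R=[0]  => -1
v_2 [RB]  L=[-1]  R=[0]  => -1/2
v_3 [RBR]  L=[-1]  R=[-1/2; 0]  => -3/4
v_4 [RBRB]  L=[-1; -3/4]  R=[-1/2; 0]  => -5/8
v_5 [RBRBB]  L=[-1; -3/4; -5/8]  R=[-1/2; 0]  => -9/16
v_6 [RBRBBB]  L=[-1; -3/4; -5/8; -9/16]  R=[-1/2; 0]  => -17/32
v_7 [RBRBBBR]  L=[-1; -3/4; -5/8; -9/16]  R=[-17/32; -1/2; 0]  => -35/64
v_8 [RBRBBBRR]  L=[-1; -3/4; -5/8; -9/16]  R=[-35/64; -17/32; -1/2; 0]  => -71/128
v_9 [RBRBBBRRB]  L=[-1; -3/4; -5/8; -9/16; -71/128]  R=[-35/64; -17/32; -1/2; 0]  => -141/256
v_10 [RBRBBBRRBB]  L=[-1; -3/4; -5/8; -9/16; -71/128; -141/256]  R=[-35/64; -17/32; -1/2; 0]  => -281/512
v_11 [RBRBBBRRBBR]  L=[-1; -3/4; -5/8; -9/16; -71/128; -141/256]  R=[-281/512; -35/64; -17/32; -1/2; 0]  => -563/1024
v_12 [RBRBBBRRBBRR]  L=[-1; -3/4; -5/8; -9/16; -71/128; -141/256]  R=[-563/1024; -281/512; -35/64; -17/32; -1/2; 0]  => -1127/2048
v_13 [RBRBBBRRBBRRB]  L=[-1; -3/4; -5/8; -9/16; -71/128; -141/256; -1127/2048]  R=[-563/1024; -281/512; -35/64; -17/32; -1/2; 0]  => -2253/4096
v_14 [RBRBBBRRBBRRBR]  L=[-1; -3/4; -5/8; -9/16; -71/128; -141/256; -1127/2048]  R=[-2253/4096; -563/1024; -281/512; -35/64; -17/32; -1/2; 0]  => -4507/8192
v_15 [RBRBBBRRBBRRBRR]  L=[-1; -3/4; -5/8; -9/16; -71/128; -141/256; -1127/2048]  R=[-4507/8192; -2253/4096; -563/1024; -281/512; -35/64; -17/32; -1/2; 0]  => -9015/16384

-9015/16384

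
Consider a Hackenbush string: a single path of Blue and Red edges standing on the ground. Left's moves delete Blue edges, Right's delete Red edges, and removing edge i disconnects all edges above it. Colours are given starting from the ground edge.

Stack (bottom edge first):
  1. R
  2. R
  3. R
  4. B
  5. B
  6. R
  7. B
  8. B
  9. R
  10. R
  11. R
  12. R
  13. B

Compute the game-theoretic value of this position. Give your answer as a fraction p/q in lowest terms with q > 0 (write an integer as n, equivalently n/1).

-2365/1024

1 of 13 · R · max L −∞ · min R 0 — -1
2 of 13 · RR · max L −∞ · min R -1 — -2
3 of 13 · RRR · max L −∞ · min R -2 — -3
4 of 13 · RRRB · max L -3 · min R -2 — -5/2
5 of 13 · RRRBB · max L -5/2 · min R -2 — -9/4
6 of 13 · RRRBBR · max L -5/2 · min R -9/4 — -19/8
7 of 13 · RRRBBRB · max L -19/8 · min R -9/4 — -37/16
8 of 13 · RRRBBRBB · max L -37/16 · min R -9/4 — -73/32
9 of 13 · RRRBBRBBR · max L -37/16 · min R -73/32 — -147/64
10 of 13 · RRRBBRBBRR · max L -37/16 · min R -147/64 — -295/128
11 of 13 · RRRBBRBBRRR · max L -37/16 · min R -295/128 — -591/256
12 of 13 · RRRBBRBBRRRR · max L -37/16 · min R -591/256 — -1183/512
13 of 13 · RRRBBRBBRRRRB · max L -1183/512 · min R -591/256 — -2365/1024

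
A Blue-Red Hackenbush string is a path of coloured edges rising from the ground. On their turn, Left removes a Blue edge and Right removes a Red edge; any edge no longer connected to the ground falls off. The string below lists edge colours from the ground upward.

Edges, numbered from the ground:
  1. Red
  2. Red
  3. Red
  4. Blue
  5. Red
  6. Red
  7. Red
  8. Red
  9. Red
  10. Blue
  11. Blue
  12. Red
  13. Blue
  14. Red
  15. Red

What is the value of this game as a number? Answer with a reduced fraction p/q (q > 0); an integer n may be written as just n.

-12183/4096

Prefix values for Red Red Red Blue Red Red Red Red Red Blue Blue Red Blue Red Red via {L|R} + simplicity:
g(R) = { · | 0 } — -1
g(RR) = { · | -1, 0 } — -2
g(RRR) = { · | -2, -1, 0 } — -3
g(RRRB) = { -3 | -2, -1, 0 } — -5/2
g(RRRBR) = { -3 | -5/2, -2, -1, 0 } — -11/4
g(RRRBRR) = { -3 | -11/4, -5/2, -2, -1, 0 } — -23/8
g(RRRBRRR) = { -3 | -23/8, -11/4, -5/2, -2, -1, 0 } — -47/16
g(RRRBRRRR) = { -3 | -47/16, -23/8, -11/4, -5/2, -2, -1, 0 } — -95/32
g(RRRBRRRRR) = { -3 | -95/32, -47/16, -23/8, -11/4, -5/2, -2, -1, 0 } — -191/64
g(RRRBRRRRRB) = { -3, -191/64 | -95/32, -47/16, -23/8, -11/4, -5/2, -2, -1, 0 } — -381/128
g(RRRBRRRRRBB) = { -3, -191/64, -381/128 | -95/32, -47/16, -23/8, -11/4, -5/2, -2, -1, 0 } — -761/256
g(RRRBRRRRRBBR) = { -3, -191/64, -381/128 | -761/256, -95/32, -47/16, -23/8, -11/4, -5/2, -2, -1, 0 } — -1523/512
g(RRRBRRRRRBBRB) = { -3, -191/64, -381/128, -1523/512 | -761/256, -95/32, -47/16, -23/8, -11/4, -5/2, -2, -1, 0 } — -3045/1024
g(RRRBRRRRRBBRBR) = { -3, -191/64, -381/128, -1523/512 | -3045/1024, -761/256, -95/32, -47/16, -23/8, -11/4, -5/2, -2, -1, 0 } — -6091/2048
g(RRRBRRRRRBBRBRR) = { -3, -191/64, -381/128, -1523/512 | -6091/2048, -3045/1024, -761/256, -95/32, -47/16, -23/8, -11/4, -5/2, -2, -1, 0 } — -12183/4096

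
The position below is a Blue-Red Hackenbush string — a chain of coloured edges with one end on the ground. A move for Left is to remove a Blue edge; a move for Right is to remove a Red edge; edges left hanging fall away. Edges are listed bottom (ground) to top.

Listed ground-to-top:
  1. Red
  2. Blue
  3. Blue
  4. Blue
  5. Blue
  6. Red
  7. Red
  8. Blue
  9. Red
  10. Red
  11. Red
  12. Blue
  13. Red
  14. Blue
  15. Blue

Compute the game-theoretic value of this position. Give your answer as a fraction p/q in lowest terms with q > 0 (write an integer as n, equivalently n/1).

-1769/16384

edge 1 of 15 (Red): { none | 0 } => -1
edge 2 of 15 (Blue): { -1 | 0 } => -1/2
edge 3 of 15 (Blue): { -1; -1/2 | 0 } => -1/4
edge 4 of 15 (Blue): { -1; -1/2; -1/4 | 0 } => -1/8
edge 5 of 15 (Blue): { -1; -1/2; -1/4; -1/8 | 0 } => -1/16
edge 6 of 15 (Red): { -1; -1/2; -1/4; -1/8 | -1/16; 0 } => -3/32
edge 7 of 15 (Red): { -1; -1/2; -1/4; -1/8 | -3/32; -1/16; 0 } => -7/64
edge 8 of 15 (Blue): { -1; -1/2; -1/4; -1/8; -7/64 | -3/32; -1/16; 0 } => -13/128
edge 9 of 15 (Red): { -1; -1/2; -1/4; -1/8; -7/64 | -13/128; -3/32; -1/16; 0 } => -27/256
edge 10 of 15 (Red): { -1; -1/2; -1/4; -1/8; -7/64 | -27/256; -13/128; -3/32; -1/16; 0 } => -55/512
edge 11 of 15 (Red): { -1; -1/2; -1/4; -1/8; -7/64 | -55/512; -27/256; -13/128; -3/32; -1/16; 0 } => -111/1024
edge 12 of 15 (Blue): { -1; -1/2; -1/4; -1/8; -7/64; -111/1024 | -55/512; -27/256; -13/128; -3/32; -1/16; 0 } => -221/2048
edge 13 of 15 (Red): { -1; -1/2; -1/4; -1/8; -7/64; -111/1024 | -221/2048; -55/512; -27/256; -13/128; -3/32; -1/16; 0 } => -443/4096
edge 14 of 15 (Blue): { -1; -1/2; -1/4; -1/8; -7/64; -111/1024; -443/4096 | -221/2048; -55/512; -27/256; -13/128; -3/32; -1/16; 0 } => -885/8192
edge 15 of 15 (Blue): { -1; -1/2; -1/4; -1/8; -7/64; -111/1024; -443/4096; -885/8192 | -221/2048; -55/512; -27/256; -13/128; -3/32; -1/16; 0 } => -1769/16384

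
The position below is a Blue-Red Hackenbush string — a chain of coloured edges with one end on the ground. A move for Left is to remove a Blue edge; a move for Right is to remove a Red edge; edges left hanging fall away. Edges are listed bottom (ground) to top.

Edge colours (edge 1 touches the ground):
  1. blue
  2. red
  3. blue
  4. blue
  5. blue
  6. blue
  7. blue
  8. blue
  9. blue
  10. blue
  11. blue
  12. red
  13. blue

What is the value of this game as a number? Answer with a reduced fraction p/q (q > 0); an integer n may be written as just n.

4091/4096

Recurse on prefixes of the 13-edge string blue red blue blue blue blue blue blue blue blue blue red blue:
value_1 [b]  L=[0]  R=[—]  ⇒ 1
value_2 [br]  L=[0]  R=[1]  ⇒ 1/2
value_3 [brb]  L=[0 1/2]  R=[1]  ⇒ 3/4
value_4 [brbb]  L=[0 1/2 3/4]  R=[1]  ⇒ 7/8
value_5 [brbbb]  L=[0 1/2 3/4 7/8]  R=[1]  ⇒ 15/16
value_6 [brbbbb]  L=[0 1/2 3/4 7/8 15/16]  R=[1]  ⇒ 31/32
value_7 [brbbbbb]  L=[0 1/2 3/4 7/8 15/16 31/32]  R=[1]  ⇒ 63/64
value_8 [brbbbbbb]  L=[0 1/2 3/4 7/8 15/16 31/32 63/64]  R=[1]  ⇒ 127/128
value_9 [brbbbbbbb]  L=[0 1/2 3/4 7/8 15/16 31/32 63/64 127/128]  R=[1]  ⇒ 255/256
value_10 [brbbbbbbbb]  L=[0 1/2 3/4 7/8 15/16 31/32 63/64 127/128 255/256]  R=[1]  ⇒ 511/512
value_11 [brbbbbbbbbb]  L=[0 1/2 3/4 7/8 15/16 31/32 63/64 127/128 255/256 511/512]  R=[1]  ⇒ 1023/1024
value_12 [brbbbbbbbbbr]  L=[0 1/2 3/4 7/8 15/16 31/32 63/64 127/128 255/256 511/512]  R=[1023/1024 1]  ⇒ 2045/2048
value_13 [brbbbbbbbbbrb]  L=[0 1/2 3/4 7/8 15/16 31/32 63/64 127/128 255/256 511/512 2045/2048]  R=[1023/1024 1]  ⇒ 4091/4096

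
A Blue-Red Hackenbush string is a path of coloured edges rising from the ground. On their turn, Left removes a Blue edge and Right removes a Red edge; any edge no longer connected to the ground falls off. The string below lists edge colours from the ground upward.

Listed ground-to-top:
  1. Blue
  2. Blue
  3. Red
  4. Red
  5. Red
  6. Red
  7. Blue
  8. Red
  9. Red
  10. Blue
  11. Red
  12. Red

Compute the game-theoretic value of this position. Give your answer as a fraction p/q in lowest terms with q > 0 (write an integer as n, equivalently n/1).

Build val(s[:k]) for k = 1..12, string s = Blue Blue Red Red Red Red Blue Red Red Blue Red Red.
val(B) = { 0 |  } = 1
val(BB) = { 0,1 |  } = 2
val(BBR) = { 0,1 | 2 } = 3/2
val(BBRR) = { 0,1 | 3/2,2 } = 5/4
val(BBRRR) = { 0,1 | 5/4,3/2,2 } = 9/8
val(BBRRRR) = { 0,1 | 9/8,5/4,3/2,2 } = 17/16
val(BBRRRRB) = { 0,1,17/16 | 9/8,5/4,3/2,2 } = 35/32
val(BBRRRRBR) = { 0,1,17/16 | 35/32,9/8,5/4,3/2,2 } = 69/64
val(BBRRRRBRR) = { 0,1,17/16 | 69/64,35/32,9/8,5/4,3/2,2 } = 137/128
val(BBRRRRBRRB) = { 0,1,17/16,137/128 | 69/64,35/32,9/8,5/4,3/2,2 } = 275/256
val(BBRRRRBRRBR) = { 0,1,17/16,137/128 | 275/256,69/64,35/32,9/8,5/4,3/2,2 } = 549/512
val(BBRRRRBRRBRR) = { 0,1,17/16,137/128 | 549/512,275/256,69/64,35/32,9/8,5/4,3/2,2 } = 1097/1024

1097/1024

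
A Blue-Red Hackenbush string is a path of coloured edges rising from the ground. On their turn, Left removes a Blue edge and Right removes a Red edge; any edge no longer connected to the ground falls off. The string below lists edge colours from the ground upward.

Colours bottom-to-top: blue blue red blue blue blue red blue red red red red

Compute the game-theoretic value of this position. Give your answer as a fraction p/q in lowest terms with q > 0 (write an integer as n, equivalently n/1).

1953/1024

Prefix values for blue blue red blue blue blue red blue red red red red via {L|R} + simplicity:
b: Left { 0 }, Right { · } ⇒ simplest 1
bb: Left { 0; 1 }, Right { · } ⇒ simplest 2
bbr: Left { 0; 1 }, Right { 2 } ⇒ simplest 3/2
bbrb: Left { 0; 1; 3/2 }, Right { 2 } ⇒ simplest 7/4
bbrbb: Left { 0; 1; 3/2; 7/4 }, Right { 2 } ⇒ simplest 15/8
bbrbbb: Left { 0; 1; 3/2; 7/4; 15/8 }, Right { 2 } ⇒ simplest 31/16
bbrbbbr: Left { 0; 1; 3/2; 7/4; 15/8 }, Right { 31/16; 2 } ⇒ simplest 61/32
bbrbbbrb: Left { 0; 1; 3/2; 7/4; 15/8; 61/32 }, Right { 31/16; 2 } ⇒ simplest 123/64
bbrbbbrbr: Left { 0; 1; 3/2; 7/4; 15/8; 61/32 }, Right { 123/64; 31/16; 2 } ⇒ simplest 245/128
bbrbbbrbrr: Left { 0; 1; 3/2; 7/4; 15/8; 61/32 }, Right { 245/128; 123/64; 31/16; 2 } ⇒ simplest 489/256
bbrbbbrbrrr: Left { 0; 1; 3/2; 7/4; 15/8; 61/32 }, Right { 489/256; 245/128; 123/64; 31/16; 2 } ⇒ simplest 977/512
bbrbbbrbrrrr: Left { 0; 1; 3/2; 7/4; 15/8; 61/32 }, Right { 977/512; 489/256; 245/128; 123/64; 31/16; 2 } ⇒ simplest 1953/1024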